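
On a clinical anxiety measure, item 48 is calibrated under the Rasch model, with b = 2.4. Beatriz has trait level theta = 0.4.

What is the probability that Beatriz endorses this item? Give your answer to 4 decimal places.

0.1192

P(theta) = 1 / (1 + exp(−(theta − b)))
Exponent: (0.4 − 2.4) = -2.0000
1/(1 + e^{2.0000}) = 0.1192
P = 0.1192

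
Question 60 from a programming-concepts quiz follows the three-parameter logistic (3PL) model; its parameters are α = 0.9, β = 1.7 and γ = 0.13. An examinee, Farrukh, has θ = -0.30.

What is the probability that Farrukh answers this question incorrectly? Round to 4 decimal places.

0.7466

P(θ) = γ + (1 − γ) · 1 / (1 + exp(−α(θ − β)))
Exponent: 0.9 × (-0.30 − 1.7) = -1.8000
1/(1 + e^{1.8000}) = 0.1419
P = 0.13 + 0.87 × 0.1419 = 0.2534
P(incorrect) = 1 − 0.2534 = 0.7466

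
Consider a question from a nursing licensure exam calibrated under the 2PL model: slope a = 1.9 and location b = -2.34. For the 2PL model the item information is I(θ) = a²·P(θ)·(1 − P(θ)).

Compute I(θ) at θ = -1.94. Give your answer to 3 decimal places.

0.784

P = 1/(1+e^{-0.7600}) = 0.6814
P(1−P) = 0.6814 × 0.3186 = 0.2171
I = a² × P(1−P) = 1.9² × 0.2171 = 0.78377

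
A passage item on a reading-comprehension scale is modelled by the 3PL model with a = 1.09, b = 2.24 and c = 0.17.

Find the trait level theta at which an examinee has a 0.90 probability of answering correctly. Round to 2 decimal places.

4.06

P(theta) = c + (1 − c) · 1 / (1 + exp(−a(theta − b)))
Remove guessing floor: (0.90 − 0.17)/(1 − 0.17) = 0.8795
logit = ln(0.8795/0.1205) = 1.9879
theta = b + logit/(a) = 2.24 + 1.9879/1.0900 = 4.0637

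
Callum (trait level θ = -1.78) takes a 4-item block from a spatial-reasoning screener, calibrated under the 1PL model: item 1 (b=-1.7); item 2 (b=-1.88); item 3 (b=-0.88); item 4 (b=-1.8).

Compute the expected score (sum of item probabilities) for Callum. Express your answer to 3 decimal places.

1.799

P(θ) = 1 / (1 + exp(−(θ − b)))
P_1 = 1/(1+e^{0.0800}) = 0.4800
P_2 = 1/(1+e^{-0.1000}) = 0.5250
P_3 = 1/(1+e^{0.9000}) = 0.2891
P_4 = 1/(1+e^{-0.0200}) = 0.5050
E[score] = 0.4800 + 0.5250 + 0.2891 + 0.5050 = 1.7990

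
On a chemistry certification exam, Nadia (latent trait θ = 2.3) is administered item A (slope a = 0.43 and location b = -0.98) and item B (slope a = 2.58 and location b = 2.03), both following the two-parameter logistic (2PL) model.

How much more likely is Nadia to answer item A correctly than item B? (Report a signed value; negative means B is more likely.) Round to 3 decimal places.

P(θ) = 1 / (1 + exp(−a(θ − b)))
P_A = 0.8038
P_B = 0.6674
P_A − P_B = 0.1364

0.136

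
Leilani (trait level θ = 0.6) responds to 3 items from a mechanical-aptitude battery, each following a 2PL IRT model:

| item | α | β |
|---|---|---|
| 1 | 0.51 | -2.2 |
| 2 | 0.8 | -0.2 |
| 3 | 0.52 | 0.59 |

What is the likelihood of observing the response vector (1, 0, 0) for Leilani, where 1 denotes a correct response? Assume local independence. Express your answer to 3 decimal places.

P(θ) = 1 / (1 + exp(−α(θ − β)))
P_1 = 1/(1+e^{-1.4280}) = 0.8066
P_2 = 1/(1+e^{-0.6400}) = 0.6548
P_3 = 1/(1+e^{-0.0052}) = 0.5013
L = P_1 × (1−P_2) × (1−P_3) = 0.8066 × 0.3452 × 0.4987 = 0.13887

0.139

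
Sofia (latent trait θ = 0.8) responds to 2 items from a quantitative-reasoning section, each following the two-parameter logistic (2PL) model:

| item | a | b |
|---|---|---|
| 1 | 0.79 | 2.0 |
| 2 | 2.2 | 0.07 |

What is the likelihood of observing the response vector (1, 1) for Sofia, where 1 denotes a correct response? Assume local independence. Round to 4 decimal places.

P(θ) = 1 / (1 + exp(−a(θ − b)))
P_1 = 1/(1+e^{0.9480}) = 0.2793
P_2 = 1/(1+e^{-1.6060}) = 0.8329
L = P_1 × P_2 = 0.2793 × 0.8329 = 0.23261

0.2326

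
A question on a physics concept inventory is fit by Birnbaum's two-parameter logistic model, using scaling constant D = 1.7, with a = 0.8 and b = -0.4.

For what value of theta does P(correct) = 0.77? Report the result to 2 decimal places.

0.49

P(theta) = 1 / (1 + exp(−D·a(theta − b)))
logit = ln(0.7700/0.2300) = 1.2083
theta = b + logit/(1.7·a) = -0.4 + 1.2083/1.3600 = 0.4885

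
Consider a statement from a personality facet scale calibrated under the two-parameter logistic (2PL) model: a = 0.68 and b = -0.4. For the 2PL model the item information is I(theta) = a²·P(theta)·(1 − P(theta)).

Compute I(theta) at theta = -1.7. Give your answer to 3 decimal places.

P = 1/(1+e^{0.8840}) = 0.2923
P(1−P) = 0.2923 × 0.7077 = 0.2069
I = a² × P(1−P) = 0.68² × 0.2069 = 0.09566

0.096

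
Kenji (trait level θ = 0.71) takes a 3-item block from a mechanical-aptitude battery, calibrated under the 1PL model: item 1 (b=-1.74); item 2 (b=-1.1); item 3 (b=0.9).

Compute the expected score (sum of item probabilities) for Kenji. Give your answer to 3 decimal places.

P(θ) = 1 / (1 + exp(−(θ − b)))
P_1 = 1/(1+e^{-2.4500}) = 0.9206
P_2 = 1/(1+e^{-1.8100}) = 0.8594
P_3 = 1/(1+e^{0.1900}) = 0.4526
E[score] = 0.9206 + 0.8594 + 0.4526 = 2.2326

2.233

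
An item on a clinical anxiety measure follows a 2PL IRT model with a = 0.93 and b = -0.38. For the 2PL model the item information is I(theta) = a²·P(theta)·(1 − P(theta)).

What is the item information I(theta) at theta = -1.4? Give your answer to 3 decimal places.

P = 1/(1+e^{0.9486}) = 0.2792
P(1−P) = 0.2792 × 0.7208 = 0.2012
I = a² × P(1−P) = 0.93² × 0.2012 = 0.17405

0.174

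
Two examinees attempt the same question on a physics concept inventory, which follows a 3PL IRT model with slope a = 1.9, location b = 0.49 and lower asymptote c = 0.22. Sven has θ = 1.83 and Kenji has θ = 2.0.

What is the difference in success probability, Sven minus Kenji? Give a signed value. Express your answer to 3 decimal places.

-0.015

P(θ) = c + (1 − c) · 1 / (1 + exp(−a(θ − b)))
P(Sven) = 0.9433  [exponent 2.5460]
P(Kenji) = 0.9581  [exponent 2.8690]
Difference = 0.9433 − 0.9581 = -0.0148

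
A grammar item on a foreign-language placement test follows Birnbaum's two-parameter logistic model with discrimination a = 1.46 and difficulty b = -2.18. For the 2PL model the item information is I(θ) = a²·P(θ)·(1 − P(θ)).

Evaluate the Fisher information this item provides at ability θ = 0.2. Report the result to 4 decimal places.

0.0621

P = 1/(1+e^{-3.4748}) = 0.9700
P(1−P) = 0.9700 × 0.0300 = 0.0291
I = a² × P(1−P) = 1.46² × 0.0291 = 0.06211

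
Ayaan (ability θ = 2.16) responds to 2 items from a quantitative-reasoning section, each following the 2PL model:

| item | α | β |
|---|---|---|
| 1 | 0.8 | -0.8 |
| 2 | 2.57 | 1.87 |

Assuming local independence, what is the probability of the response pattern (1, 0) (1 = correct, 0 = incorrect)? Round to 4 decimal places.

0.2943

P(θ) = 1 / (1 + exp(−α(θ − β)))
P_1 = 1/(1+e^{-2.3680}) = 0.9144
P_2 = 1/(1+e^{-0.7453}) = 0.6782
L = P_1 × (1−P_2) = 0.9144 × 0.3218 = 0.29428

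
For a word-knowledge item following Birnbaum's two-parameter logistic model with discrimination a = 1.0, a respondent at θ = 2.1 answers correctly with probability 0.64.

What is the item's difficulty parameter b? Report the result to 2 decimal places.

1.52

P(θ) = 1 / (1 + exp(−a(θ − b)))
logit(0.64) = ln(0.64/0.36) = 0.5754
b = θ − logit/(a) = 2.1 − 0.5754/1.0000 = 1.5246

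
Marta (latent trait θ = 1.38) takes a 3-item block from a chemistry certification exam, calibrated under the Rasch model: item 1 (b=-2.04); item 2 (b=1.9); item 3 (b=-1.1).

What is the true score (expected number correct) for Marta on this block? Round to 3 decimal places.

2.264

P(θ) = 1 / (1 + exp(−(θ − b)))
P_1 = 1/(1+e^{-3.4200}) = 0.9683
P_2 = 1/(1+e^{0.5200}) = 0.3729
P_3 = 1/(1+e^{-2.4800}) = 0.9227
E[score] = 0.9683 + 0.3729 + 0.9227 = 2.2639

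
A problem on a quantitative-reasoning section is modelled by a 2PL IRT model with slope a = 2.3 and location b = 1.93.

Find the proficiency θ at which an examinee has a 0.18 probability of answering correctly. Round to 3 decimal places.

P(θ) = 1 / (1 + exp(−a(θ − b)))
logit = ln(0.1800/0.8200) = -1.5163
θ = b + logit/(a) = 1.93 + (-1.5163)/2.3000 = 1.2707

1.271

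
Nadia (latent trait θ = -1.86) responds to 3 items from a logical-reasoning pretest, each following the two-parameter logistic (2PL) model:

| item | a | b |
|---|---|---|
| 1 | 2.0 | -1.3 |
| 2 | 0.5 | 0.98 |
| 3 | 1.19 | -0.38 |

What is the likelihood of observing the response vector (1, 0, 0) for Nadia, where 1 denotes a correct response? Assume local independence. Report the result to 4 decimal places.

P(θ) = 1 / (1 + exp(−a(θ − b)))
P_1 = 1/(1+e^{1.1200}) = 0.2460
P_2 = 1/(1+e^{1.4200}) = 0.1947
P_3 = 1/(1+e^{1.7612}) = 0.1466
L = P_1 × (1−P_2) × (1−P_3) = 0.2460 × 0.8053 × 0.8534 = 0.16907

0.1691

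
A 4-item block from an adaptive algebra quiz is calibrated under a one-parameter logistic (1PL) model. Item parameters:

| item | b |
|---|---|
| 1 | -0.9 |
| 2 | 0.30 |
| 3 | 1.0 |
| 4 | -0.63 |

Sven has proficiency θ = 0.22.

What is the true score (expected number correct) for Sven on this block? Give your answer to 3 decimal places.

P(θ) = 1 / (1 + exp(−(θ − b)))
P_1 = 1/(1+e^{-1.1200}) = 0.7540
P_2 = 1/(1+e^{0.0800}) = 0.4800
P_3 = 1/(1+e^{0.7800}) = 0.3143
P_4 = 1/(1+e^{-0.8500}) = 0.7006
E[score] = 0.7540 + 0.4800 + 0.3143 + 0.7006 = 2.2489

2.249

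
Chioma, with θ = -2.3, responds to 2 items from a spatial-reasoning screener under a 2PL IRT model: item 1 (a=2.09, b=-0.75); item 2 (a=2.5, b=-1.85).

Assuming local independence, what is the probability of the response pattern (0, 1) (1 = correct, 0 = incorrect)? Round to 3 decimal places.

0.236

P(θ) = 1 / (1 + exp(−a(θ − b)))
P_1 = 1/(1+e^{3.2395}) = 0.0377
P_2 = 1/(1+e^{1.1250}) = 0.2451
L = (1−P_1) × P_2 = 0.9623 × 0.2451 = 0.23584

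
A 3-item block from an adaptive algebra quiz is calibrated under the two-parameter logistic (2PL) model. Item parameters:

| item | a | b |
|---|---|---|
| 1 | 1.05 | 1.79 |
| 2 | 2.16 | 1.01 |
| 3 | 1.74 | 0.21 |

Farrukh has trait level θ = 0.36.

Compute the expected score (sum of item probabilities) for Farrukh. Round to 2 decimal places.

0.94

P(θ) = 1 / (1 + exp(−a(θ − b)))
P_1 = 1/(1+e^{1.5015}) = 0.1822
P_2 = 1/(1+e^{1.4040}) = 0.1972
P_3 = 1/(1+e^{-0.2610}) = 0.5649
E[score] = 0.1822 + 0.1972 + 0.5649 = 0.9443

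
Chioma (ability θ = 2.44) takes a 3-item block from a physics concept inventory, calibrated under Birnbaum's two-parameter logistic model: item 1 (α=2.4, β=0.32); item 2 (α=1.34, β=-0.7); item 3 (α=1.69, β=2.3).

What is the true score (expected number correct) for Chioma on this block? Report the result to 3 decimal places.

P(θ) = 1 / (1 + exp(−α(θ − β)))
P_1 = 1/(1+e^{-5.0880}) = 0.9939
P_2 = 1/(1+e^{-4.2076}) = 0.9853
P_3 = 1/(1+e^{-0.2366}) = 0.5589
E[score] = 0.9939 + 0.9853 + 0.5589 = 2.5381

2.538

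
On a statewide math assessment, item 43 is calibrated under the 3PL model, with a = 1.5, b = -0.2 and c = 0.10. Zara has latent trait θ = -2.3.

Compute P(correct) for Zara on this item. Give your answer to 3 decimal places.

P(θ) = c + (1 − c) · 1 / (1 + exp(−a(θ − b)))
Exponent: 1.5 × (-2.3 − (-0.2)) = -3.1500
1/(1 + e^{3.1500}) = 0.0411
P = 0.10 + 0.90 × 0.0411 = 0.1370

0.137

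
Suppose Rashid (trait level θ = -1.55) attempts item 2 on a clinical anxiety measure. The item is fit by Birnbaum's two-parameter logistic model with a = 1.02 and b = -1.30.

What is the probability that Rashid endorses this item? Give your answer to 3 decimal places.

P(θ) = 1 / (1 + exp(−a(θ − b)))
Exponent: 1.02 × (-1.55 − (-1.30)) = -0.2550
1/(1 + e^{0.2550}) = 0.4366

0.437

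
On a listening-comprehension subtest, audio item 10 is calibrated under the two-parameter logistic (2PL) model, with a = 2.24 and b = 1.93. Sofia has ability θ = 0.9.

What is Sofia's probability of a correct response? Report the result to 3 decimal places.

0.091

P(θ) = 1 / (1 + exp(−a(θ − b)))
Exponent: 2.24 × (0.9 − 1.93) = -2.3072
1/(1 + e^{2.3072}) = 0.0905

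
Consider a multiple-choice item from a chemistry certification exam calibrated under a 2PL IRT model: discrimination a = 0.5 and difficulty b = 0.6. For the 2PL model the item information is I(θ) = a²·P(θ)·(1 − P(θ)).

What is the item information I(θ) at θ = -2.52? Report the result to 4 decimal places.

0.0359

P = 1/(1+e^{1.5600}) = 0.1736
P(1−P) = 0.1736 × 0.8264 = 0.1435
I = a² × P(1−P) = 0.5² × 0.1435 = 0.03587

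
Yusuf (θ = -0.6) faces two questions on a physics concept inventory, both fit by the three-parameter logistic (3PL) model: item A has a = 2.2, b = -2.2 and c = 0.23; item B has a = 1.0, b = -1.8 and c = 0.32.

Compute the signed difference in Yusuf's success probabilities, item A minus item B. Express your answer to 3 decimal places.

P(θ) = c + (1 − c) · 1 / (1 + exp(−a(θ − b)))
P_A = 0.9779
P_B = 0.8426
P_A − P_B = 0.1353

0.135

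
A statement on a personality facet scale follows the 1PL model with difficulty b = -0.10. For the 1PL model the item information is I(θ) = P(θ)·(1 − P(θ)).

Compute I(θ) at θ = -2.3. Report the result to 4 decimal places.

0.0898

P = 1/(1+e^{2.2000}) = 0.0998
P(1−P) = 0.0998 × 0.9002 = 0.0898
I = P(1−P) = 0.08980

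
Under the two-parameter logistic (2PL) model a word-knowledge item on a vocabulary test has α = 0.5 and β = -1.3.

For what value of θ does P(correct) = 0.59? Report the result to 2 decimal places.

-0.57

P(θ) = 1 / (1 + exp(−α(θ − β)))
logit = ln(0.5900/0.4100) = 0.3640
θ = β + logit/(α) = -1.3 + 0.3640/0.5000 = -0.5721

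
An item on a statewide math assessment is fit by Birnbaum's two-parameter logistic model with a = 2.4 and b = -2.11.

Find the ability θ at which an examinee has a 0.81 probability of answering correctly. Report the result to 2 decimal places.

P(θ) = 1 / (1 + exp(−a(θ − b)))
logit = ln(0.8100/0.1900) = 1.4500
θ = b + logit/(a) = -2.11 + 1.4500/2.4000 = -1.5058

-1.51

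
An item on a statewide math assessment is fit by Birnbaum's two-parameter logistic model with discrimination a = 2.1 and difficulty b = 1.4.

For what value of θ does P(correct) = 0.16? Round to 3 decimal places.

0.610

P(θ) = 1 / (1 + exp(−a(θ − b)))
logit = ln(0.1600/0.8400) = -1.6582
θ = b + logit/(a) = 1.4 + (-1.6582)/2.1000 = 0.6104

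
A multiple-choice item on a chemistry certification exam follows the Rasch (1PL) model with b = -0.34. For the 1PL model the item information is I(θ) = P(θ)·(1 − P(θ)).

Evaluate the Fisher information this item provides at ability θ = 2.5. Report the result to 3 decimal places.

P = 1/(1+e^{-2.8400}) = 0.9448
P(1−P) = 0.9448 × 0.0552 = 0.0522
I = P(1−P) = 0.05215

0.052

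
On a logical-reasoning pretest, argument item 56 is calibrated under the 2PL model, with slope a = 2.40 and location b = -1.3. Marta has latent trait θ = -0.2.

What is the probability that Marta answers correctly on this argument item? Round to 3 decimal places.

P(θ) = 1 / (1 + exp(−a(θ − b)))
Exponent: 2.40 × (-0.2 − (-1.3)) = 2.6400
1/(1 + e^{-2.6400}) = 0.9334

0.933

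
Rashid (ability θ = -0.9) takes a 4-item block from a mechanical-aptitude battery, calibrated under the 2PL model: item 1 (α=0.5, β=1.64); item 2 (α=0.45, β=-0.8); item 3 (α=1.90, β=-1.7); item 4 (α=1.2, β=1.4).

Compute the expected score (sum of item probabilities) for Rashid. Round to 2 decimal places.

1.59

P(θ) = 1 / (1 + exp(−α(θ − β)))
P_1 = 1/(1+e^{1.2700}) = 0.2193
P_2 = 1/(1+e^{0.0450}) = 0.4888
P_3 = 1/(1+e^{-1.5200}) = 0.8205
P_4 = 1/(1+e^{2.7600}) = 0.0595
E[score] = 0.2193 + 0.4888 + 0.8205 + 0.0595 = 1.5881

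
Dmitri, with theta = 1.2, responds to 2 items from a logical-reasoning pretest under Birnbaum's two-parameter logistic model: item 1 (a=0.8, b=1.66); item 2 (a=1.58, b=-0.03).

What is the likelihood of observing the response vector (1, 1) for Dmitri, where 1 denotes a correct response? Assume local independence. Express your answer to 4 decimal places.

0.3578

P(theta) = 1 / (1 + exp(−a(theta − b)))
P_1 = 1/(1+e^{0.3680}) = 0.4090
P_2 = 1/(1+e^{-1.9434}) = 0.8747
L = P_1 × P_2 = 0.4090 × 0.8747 = 0.35778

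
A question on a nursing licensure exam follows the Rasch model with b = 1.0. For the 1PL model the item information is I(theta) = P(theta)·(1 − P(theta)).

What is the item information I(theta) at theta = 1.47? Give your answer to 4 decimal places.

0.2367

P = 1/(1+e^{-0.4700}) = 0.6154
P(1−P) = 0.6154 × 0.3846 = 0.2367
I = P(1−P) = 0.23669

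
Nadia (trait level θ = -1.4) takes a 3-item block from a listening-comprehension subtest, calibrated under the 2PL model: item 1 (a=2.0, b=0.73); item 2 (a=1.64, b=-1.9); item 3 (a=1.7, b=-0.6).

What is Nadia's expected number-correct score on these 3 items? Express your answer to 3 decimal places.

0.912

P(θ) = 1 / (1 + exp(−a(θ − b)))
P_1 = 1/(1+e^{4.2600}) = 0.0139
P_2 = 1/(1+e^{-0.8200}) = 0.6942
P_3 = 1/(1+e^{1.3600}) = 0.2042
E[score] = 0.0139 + 0.6942 + 0.2042 = 0.9124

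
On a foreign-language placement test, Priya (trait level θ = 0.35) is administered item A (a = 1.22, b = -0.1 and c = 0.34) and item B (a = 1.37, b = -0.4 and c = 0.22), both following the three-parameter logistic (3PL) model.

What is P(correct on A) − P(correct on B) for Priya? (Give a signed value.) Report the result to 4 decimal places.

-0.0360

P(θ) = c + (1 − c) · 1 / (1 + exp(−a(θ − b)))
P_A = 0.7584
P_B = 0.7944
P_A − P_B = -0.0360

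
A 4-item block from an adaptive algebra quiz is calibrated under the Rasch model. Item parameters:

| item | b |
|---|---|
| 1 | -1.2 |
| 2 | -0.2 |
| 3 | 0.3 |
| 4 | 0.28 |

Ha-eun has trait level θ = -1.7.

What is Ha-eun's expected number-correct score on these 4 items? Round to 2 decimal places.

0.80

P(θ) = 1 / (1 + exp(−(θ − b)))
P_1 = 1/(1+e^{0.5000}) = 0.3775
P_2 = 1/(1+e^{1.5000}) = 0.1824
P_3 = 1/(1+e^{2.0000}) = 0.1192
P_4 = 1/(1+e^{1.9800}) = 0.1213
E[score] = 0.3775 + 0.1824 + 0.1192 + 0.1213 = 0.8005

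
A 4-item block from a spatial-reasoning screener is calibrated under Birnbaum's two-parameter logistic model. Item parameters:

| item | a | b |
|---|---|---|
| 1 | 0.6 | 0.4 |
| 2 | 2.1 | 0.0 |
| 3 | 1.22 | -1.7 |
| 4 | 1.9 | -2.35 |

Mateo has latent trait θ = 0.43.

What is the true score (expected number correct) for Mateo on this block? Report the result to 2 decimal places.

3.14

P(θ) = 1 / (1 + exp(−a(θ − b)))
P_1 = 1/(1+e^{-0.0180}) = 0.5045
P_2 = 1/(1+e^{-0.9030}) = 0.7116
P_3 = 1/(1+e^{-2.5986}) = 0.9308
P_4 = 1/(1+e^{-5.2820}) = 0.9949
E[score] = 0.5045 + 0.7116 + 0.9308 + 0.9949 = 3.1418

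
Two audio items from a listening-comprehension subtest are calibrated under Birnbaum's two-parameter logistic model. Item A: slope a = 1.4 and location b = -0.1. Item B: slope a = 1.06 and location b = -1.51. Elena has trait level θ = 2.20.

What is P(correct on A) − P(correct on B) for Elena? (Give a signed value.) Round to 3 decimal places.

P(θ) = 1 / (1 + exp(−a(θ − b)))
P_A = 0.9616
P_B = 0.9808
P_A − P_B = -0.0192

-0.019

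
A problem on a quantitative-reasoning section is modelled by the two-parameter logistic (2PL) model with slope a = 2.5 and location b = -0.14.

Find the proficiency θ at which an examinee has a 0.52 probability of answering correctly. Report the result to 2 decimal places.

-0.11

P(θ) = 1 / (1 + exp(−a(θ − b)))
logit = ln(0.5200/0.4800) = 0.0800
θ = b + logit/(a) = -0.14 + 0.0800/2.5000 = -0.1080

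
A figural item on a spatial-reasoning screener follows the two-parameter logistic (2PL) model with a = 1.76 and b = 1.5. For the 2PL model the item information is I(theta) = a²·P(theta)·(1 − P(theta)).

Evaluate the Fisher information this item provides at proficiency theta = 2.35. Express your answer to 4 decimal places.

0.4632

P = 1/(1+e^{-1.4960}) = 0.8170
P(1−P) = 0.8170 × 0.1830 = 0.1495
I = a² × P(1−P) = 1.76² × 0.1495 = 0.46317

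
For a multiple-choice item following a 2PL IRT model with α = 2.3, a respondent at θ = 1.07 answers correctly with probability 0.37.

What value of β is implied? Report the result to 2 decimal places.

P(θ) = 1 / (1 + exp(−α(θ − β)))
logit(0.37) = ln(0.37/0.63) = -0.5322
β = θ − logit/(α) = 1.07 − (-0.5322)/2.3000 = 1.3014

1.30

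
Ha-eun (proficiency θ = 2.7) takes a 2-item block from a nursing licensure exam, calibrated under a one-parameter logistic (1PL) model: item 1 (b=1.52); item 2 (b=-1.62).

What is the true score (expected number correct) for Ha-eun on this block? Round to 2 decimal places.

1.75

P(θ) = 1 / (1 + exp(−(θ − b)))
P_1 = 1/(1+e^{-1.1800}) = 0.7649
P_2 = 1/(1+e^{-4.3200}) = 0.9869
E[score] = 0.7649 + 0.9869 = 1.7518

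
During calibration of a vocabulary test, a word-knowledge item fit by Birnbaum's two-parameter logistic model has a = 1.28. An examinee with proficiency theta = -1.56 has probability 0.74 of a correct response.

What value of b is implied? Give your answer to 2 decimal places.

P(theta) = 1 / (1 + exp(−a(theta − b)))
logit(0.74) = ln(0.74/0.26) = 1.0460
b = theta − logit/(a) = -1.56 − 1.0460/1.2800 = -2.3772

-2.38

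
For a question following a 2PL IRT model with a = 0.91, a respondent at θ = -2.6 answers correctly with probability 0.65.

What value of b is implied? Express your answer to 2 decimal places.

-3.28

P(θ) = 1 / (1 + exp(−a(θ − b)))
logit(0.65) = ln(0.65/0.35) = 0.6190
b = θ − logit/(a) = -2.6 − 0.6190/0.9100 = -3.2803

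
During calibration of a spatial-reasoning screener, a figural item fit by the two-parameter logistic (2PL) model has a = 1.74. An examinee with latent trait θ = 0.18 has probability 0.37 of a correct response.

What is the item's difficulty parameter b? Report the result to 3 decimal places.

P(θ) = 1 / (1 + exp(−a(θ − b)))
logit(0.37) = ln(0.37/0.63) = -0.5322
b = θ − logit/(a) = 0.18 − (-0.5322)/1.7400 = 0.4859

0.486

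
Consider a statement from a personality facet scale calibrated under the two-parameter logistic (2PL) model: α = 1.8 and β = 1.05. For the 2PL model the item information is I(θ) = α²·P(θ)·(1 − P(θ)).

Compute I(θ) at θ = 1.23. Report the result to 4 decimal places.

0.7891

P = 1/(1+e^{-0.3240}) = 0.5803
P(1−P) = 0.5803 × 0.4197 = 0.2436
I = α² × P(1−P) = 1.8² × 0.2436 = 0.78911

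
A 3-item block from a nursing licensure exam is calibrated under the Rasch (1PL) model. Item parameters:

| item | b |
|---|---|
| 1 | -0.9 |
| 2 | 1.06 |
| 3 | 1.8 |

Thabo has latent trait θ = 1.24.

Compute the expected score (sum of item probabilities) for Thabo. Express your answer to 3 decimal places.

1.803

P(θ) = 1 / (1 + exp(−(θ − b)))
P_1 = 1/(1+e^{-2.1400}) = 0.8947
P_2 = 1/(1+e^{-0.1800}) = 0.5449
P_3 = 1/(1+e^{0.5600}) = 0.3635
E[score] = 0.8947 + 0.5449 + 0.3635 = 1.8032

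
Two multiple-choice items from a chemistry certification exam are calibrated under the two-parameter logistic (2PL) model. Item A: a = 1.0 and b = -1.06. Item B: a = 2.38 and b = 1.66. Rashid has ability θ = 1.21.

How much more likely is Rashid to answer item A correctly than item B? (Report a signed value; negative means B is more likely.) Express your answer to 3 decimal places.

0.651

P(θ) = 1 / (1 + exp(−a(θ − b)))
P_A = 0.9064
P_B = 0.2552
P_A − P_B = 0.6511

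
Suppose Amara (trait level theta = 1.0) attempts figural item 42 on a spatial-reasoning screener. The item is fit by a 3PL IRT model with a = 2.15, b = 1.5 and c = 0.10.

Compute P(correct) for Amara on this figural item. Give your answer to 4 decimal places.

P(theta) = c + (1 − c) · 1 / (1 + exp(−a(theta − b)))
Exponent: 2.15 × (1.0 − 1.5) = -1.0750
1/(1 + e^{1.0750}) = 0.2545
P = 0.10 + 0.90 × 0.2545 = 0.3290

0.3290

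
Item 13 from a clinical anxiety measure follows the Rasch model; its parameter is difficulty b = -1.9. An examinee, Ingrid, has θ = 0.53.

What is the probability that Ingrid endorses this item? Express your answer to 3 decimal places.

P(θ) = 1 / (1 + exp(−(θ − b)))
Exponent: (0.53 − (-1.9)) = 2.4300
1/(1 + e^{-2.4300}) = 0.9191
P = 0.9191

0.919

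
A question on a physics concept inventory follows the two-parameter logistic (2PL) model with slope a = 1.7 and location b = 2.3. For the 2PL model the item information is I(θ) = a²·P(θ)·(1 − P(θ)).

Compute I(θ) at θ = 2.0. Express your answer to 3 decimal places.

0.677

P = 1/(1+e^{0.5100}) = 0.3752
P(1−P) = 0.3752 × 0.6248 = 0.2344
I = a² × P(1−P) = 1.7² × 0.2344 = 0.67748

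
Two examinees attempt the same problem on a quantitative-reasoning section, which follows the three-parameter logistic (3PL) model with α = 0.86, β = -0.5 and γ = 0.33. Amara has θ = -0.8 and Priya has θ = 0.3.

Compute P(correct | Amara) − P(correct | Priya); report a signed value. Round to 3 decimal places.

P(θ) = γ + (1 − γ) · 1 / (1 + exp(−α(θ − β)))
P(Amara) = 0.6220  [exponent -0.2580]
P(Priya) = 0.7759  [exponent 0.6880]
Difference = 0.6220 − 0.7759 = -0.1539

-0.154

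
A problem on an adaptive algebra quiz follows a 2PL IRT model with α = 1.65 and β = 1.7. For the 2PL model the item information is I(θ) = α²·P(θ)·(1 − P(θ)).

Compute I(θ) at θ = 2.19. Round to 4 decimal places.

P = 1/(1+e^{-0.8085}) = 0.6918
P(1−P) = 0.6918 × 0.3082 = 0.2132
I = α² × P(1−P) = 1.65² × 0.2132 = 0.58048

0.5805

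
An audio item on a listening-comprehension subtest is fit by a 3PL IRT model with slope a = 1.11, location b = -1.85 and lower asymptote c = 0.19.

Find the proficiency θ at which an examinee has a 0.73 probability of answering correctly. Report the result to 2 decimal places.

-1.23

P(θ) = c + (1 − c) · 1 / (1 + exp(−a(θ − b)))
Remove guessing floor: (0.73 − 0.19)/(1 − 0.19) = 0.6667
logit = ln(0.6667/0.3333) = 0.6931
θ = b + logit/(a) = -1.85 + 0.6931/1.1100 = -1.2255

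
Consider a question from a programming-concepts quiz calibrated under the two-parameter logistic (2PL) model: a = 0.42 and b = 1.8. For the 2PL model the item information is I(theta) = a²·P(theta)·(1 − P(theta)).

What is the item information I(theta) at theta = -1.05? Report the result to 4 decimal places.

P = 1/(1+e^{1.1970}) = 0.2320
P(1−P) = 0.2320 × 0.7680 = 0.1782
I = a² × P(1−P) = 0.42² × 0.1782 = 0.03143

0.0314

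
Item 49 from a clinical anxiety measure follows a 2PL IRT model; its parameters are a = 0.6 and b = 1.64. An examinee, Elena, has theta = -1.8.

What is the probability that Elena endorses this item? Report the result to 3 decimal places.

P(theta) = 1 / (1 + exp(−a(theta − b)))
Exponent: 0.6 × (-1.8 − 1.64) = -2.0640
1/(1 + e^{2.0640}) = 0.1126

0.113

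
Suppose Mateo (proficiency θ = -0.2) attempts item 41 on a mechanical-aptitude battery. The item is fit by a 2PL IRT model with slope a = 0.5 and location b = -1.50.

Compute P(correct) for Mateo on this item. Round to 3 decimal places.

P(θ) = 1 / (1 + exp(−a(θ − b)))
Exponent: 0.5 × (-0.2 − (-1.50)) = 0.6500
1/(1 + e^{-0.6500}) = 0.6570

0.657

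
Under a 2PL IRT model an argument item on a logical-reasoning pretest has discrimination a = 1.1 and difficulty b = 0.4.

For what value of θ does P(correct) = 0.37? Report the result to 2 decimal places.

-0.08

P(θ) = 1 / (1 + exp(−a(θ − b)))
logit = ln(0.3700/0.6300) = -0.5322
θ = b + logit/(a) = 0.4 + (-0.5322)/1.1000 = -0.0838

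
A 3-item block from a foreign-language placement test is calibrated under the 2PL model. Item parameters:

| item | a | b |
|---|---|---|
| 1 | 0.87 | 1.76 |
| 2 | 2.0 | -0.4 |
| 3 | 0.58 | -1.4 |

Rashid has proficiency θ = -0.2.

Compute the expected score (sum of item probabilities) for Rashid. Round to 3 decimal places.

P(θ) = 1 / (1 + exp(−a(θ − b)))
P_1 = 1/(1+e^{1.7052}) = 0.1538
P_2 = 1/(1+e^{-0.4000}) = 0.5987
P_3 = 1/(1+e^{-0.6960}) = 0.6673
E[score] = 0.1538 + 0.5987 + 0.6673 = 1.4198

1.420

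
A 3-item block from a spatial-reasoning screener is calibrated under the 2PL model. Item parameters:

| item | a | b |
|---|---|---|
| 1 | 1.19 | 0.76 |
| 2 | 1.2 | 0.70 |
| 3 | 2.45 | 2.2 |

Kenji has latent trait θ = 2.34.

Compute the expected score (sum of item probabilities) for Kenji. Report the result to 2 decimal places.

P(θ) = 1 / (1 + exp(−a(θ − b)))
P_1 = 1/(1+e^{-1.8802}) = 0.8676
P_2 = 1/(1+e^{-1.9680}) = 0.8774
P_3 = 1/(1+e^{-0.3430}) = 0.5849
E[score] = 0.8676 + 0.8774 + 0.5849 = 2.3299

2.33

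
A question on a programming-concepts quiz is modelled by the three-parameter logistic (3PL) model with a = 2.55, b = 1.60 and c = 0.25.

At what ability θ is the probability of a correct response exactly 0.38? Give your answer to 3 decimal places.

0.987

P(θ) = c + (1 − c) · 1 / (1 + exp(−a(θ − b)))
Remove guessing floor: (0.38 − 0.25)/(1 − 0.25) = 0.1733
logit = ln(0.1733/0.8267) = -1.5622
θ = b + logit/(a) = 1.60 + (-1.5622)/2.5500 = 0.9874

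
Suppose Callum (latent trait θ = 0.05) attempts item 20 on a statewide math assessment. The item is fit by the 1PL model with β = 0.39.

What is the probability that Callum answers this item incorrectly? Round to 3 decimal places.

P(θ) = 1 / (1 + exp(−(θ − β)))
Exponent: (0.05 − 0.39) = -0.3400
1/(1 + e^{0.3400}) = 0.4158
P = 0.4158
P(incorrect) = 1 − 0.4158 = 0.5842

0.584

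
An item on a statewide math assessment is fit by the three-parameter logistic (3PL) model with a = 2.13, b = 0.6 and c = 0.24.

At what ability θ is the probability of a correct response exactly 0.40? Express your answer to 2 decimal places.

P(θ) = c + (1 − c) · 1 / (1 + exp(−a(θ − b)))
Remove guessing floor: (0.40 − 0.24)/(1 − 0.24) = 0.2105
logit = ln(0.2105/0.7895) = -1.3218
θ = b + logit/(a) = 0.6 + (-1.3218)/2.1300 = -0.0205

-0.02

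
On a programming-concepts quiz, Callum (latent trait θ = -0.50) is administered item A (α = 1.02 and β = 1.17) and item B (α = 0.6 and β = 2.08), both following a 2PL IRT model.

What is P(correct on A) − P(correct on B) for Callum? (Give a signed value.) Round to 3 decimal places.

-0.021

P(θ) = 1 / (1 + exp(−α(θ − β)))
P_A = 0.1540
P_B = 0.1754
P_A − P_B = -0.0214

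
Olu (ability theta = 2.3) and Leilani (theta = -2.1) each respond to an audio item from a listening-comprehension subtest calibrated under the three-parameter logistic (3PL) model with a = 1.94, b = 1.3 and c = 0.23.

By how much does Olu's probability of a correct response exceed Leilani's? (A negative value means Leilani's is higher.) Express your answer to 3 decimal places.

0.672

P(theta) = c + (1 − c) · 1 / (1 + exp(−a(theta − b)))
P(Olu) = 0.9033  [exponent 1.9400]
P(Leilani) = 0.2311  [exponent -6.5960]
Difference = 0.9033 − 0.2311 = 0.6722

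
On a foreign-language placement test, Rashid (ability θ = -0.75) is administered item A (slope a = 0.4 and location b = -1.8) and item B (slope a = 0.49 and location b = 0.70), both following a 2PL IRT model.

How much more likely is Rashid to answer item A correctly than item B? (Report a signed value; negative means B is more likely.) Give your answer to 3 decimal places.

P(θ) = 1 / (1 + exp(−a(θ − b)))
P_A = 0.6035
P_B = 0.3295
P_A − P_B = 0.2740

0.274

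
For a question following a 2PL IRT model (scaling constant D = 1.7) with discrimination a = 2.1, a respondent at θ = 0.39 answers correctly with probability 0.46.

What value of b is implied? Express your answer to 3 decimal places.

0.435

P(θ) = 1 / (1 + exp(−D·a(θ − b)))
logit(0.46) = ln(0.46/0.54) = -0.1603
b = θ − logit/(1.7·a) = 0.39 − (-0.1603)/3.5700 = 0.4349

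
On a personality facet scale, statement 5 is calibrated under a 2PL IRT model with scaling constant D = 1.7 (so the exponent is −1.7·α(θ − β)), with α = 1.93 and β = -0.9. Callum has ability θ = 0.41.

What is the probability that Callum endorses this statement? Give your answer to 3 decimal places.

P(θ) = 1 / (1 + exp(−D·α(θ − β)))
Exponent: 1.7 × 1.93 × (0.41 − (-0.9)) = 4.2981
1/(1 + e^{-4.2981}) = 0.9866
P = 0.9866

0.987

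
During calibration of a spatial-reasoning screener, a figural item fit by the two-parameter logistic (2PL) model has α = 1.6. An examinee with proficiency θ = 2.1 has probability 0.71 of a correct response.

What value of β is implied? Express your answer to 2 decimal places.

P(θ) = 1 / (1 + exp(−α(θ − β)))
logit(0.71) = ln(0.71/0.29) = 0.8954
β = θ − logit/(α) = 2.1 − 0.8954/1.6000 = 1.5404

1.54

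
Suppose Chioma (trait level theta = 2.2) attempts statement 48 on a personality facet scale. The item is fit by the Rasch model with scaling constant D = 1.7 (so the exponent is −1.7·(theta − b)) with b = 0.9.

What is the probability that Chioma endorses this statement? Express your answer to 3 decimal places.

P(theta) = 1 / (1 + exp(−D·(theta − b)))
Exponent: 1.7 × (2.2 − 0.9) = 2.2100
1/(1 + e^{-2.2100}) = 0.9011
P = 0.9011

0.901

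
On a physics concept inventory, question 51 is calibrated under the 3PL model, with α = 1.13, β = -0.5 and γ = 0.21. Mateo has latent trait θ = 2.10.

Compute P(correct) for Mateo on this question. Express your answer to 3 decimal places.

P(θ) = γ + (1 − γ) · 1 / (1 + exp(−α(θ − β)))
Exponent: 1.13 × (2.10 − (-0.5)) = 2.9380
1/(1 + e^{-2.9380}) = 0.9497
P = 0.21 + 0.79 × 0.9497 = 0.9603

0.960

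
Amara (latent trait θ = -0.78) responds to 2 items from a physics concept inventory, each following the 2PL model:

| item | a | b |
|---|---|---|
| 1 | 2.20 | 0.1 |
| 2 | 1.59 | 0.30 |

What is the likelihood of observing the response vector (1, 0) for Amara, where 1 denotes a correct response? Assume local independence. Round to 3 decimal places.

0.107

P(θ) = 1 / (1 + exp(−a(θ − b)))
P_1 = 1/(1+e^{1.9360}) = 0.1261
P_2 = 1/(1+e^{1.7172}) = 0.1522
L = P_1 × (1−P_2) = 0.1261 × 0.8478 = 0.10689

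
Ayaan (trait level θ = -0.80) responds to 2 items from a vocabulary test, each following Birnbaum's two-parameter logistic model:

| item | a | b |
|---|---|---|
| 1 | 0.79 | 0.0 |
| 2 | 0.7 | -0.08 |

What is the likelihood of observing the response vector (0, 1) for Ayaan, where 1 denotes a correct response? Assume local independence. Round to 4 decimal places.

0.2459

P(θ) = 1 / (1 + exp(−a(θ − b)))
P_1 = 1/(1+e^{0.6320}) = 0.3471
P_2 = 1/(1+e^{0.5040}) = 0.3766
L = (1−P_1) × P_2 = 0.6529 × 0.3766 = 0.24590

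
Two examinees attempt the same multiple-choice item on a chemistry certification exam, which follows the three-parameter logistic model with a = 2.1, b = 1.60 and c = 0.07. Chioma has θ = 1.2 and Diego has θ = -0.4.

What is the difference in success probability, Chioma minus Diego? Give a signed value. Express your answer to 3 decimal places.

P(θ) = c + (1 − c) · 1 / (1 + exp(−a(θ − b)))
P(Chioma) = 0.3504  [exponent -0.8400]
P(Diego) = 0.0837  [exponent -4.2000]
Difference = 0.3504 − 0.0837 = 0.2667

0.267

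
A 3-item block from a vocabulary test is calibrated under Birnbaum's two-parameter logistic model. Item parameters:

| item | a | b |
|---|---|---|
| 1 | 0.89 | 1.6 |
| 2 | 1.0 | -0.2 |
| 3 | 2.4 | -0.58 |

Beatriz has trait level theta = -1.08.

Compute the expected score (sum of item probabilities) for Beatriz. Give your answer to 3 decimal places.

P(theta) = 1 / (1 + exp(−a(theta − b)))
P_1 = 1/(1+e^{2.3852}) = 0.0843
P_2 = 1/(1+e^{0.8800}) = 0.2932
P_3 = 1/(1+e^{1.2000}) = 0.2315
E[score] = 0.0843 + 0.2932 + 0.2315 = 0.6090

0.609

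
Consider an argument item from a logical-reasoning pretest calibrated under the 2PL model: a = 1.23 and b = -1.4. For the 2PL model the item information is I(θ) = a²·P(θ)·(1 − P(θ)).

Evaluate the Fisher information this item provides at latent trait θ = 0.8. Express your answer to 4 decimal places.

0.0888

P = 1/(1+e^{-2.7060}) = 0.9374
P(1−P) = 0.9374 × 0.0626 = 0.0587
I = a² × P(1−P) = 1.23² × 0.0587 = 0.08881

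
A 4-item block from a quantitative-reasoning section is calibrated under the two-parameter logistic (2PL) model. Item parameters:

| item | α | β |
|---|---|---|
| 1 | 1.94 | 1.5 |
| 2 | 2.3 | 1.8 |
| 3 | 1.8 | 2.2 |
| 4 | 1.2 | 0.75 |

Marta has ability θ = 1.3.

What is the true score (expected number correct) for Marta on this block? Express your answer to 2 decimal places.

P(θ) = 1 / (1 + exp(−α(θ − β)))
P_1 = 1/(1+e^{0.3880}) = 0.4042
P_2 = 1/(1+e^{1.1500}) = 0.2405
P_3 = 1/(1+e^{1.6200}) = 0.1652
P_4 = 1/(1+e^{-0.6600}) = 0.6593
E[score] = 0.4042 + 0.2405 + 0.1652 + 0.6593 = 1.4692

1.47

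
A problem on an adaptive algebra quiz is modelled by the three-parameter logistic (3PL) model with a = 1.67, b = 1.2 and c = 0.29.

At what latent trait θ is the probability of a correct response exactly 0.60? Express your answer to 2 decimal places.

1.05

P(θ) = c + (1 − c) · 1 / (1 + exp(−a(θ − b)))
Remove guessing floor: (0.60 − 0.29)/(1 − 0.29) = 0.4366
logit = ln(0.4366/0.5634) = -0.2549
θ = b + logit/(a) = 1.2 + (-0.2549)/1.6700 = 1.0474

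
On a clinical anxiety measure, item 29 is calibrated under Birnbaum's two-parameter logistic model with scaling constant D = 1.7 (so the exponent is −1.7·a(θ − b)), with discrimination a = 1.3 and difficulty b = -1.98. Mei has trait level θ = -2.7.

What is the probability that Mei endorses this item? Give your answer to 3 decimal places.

P(θ) = 1 / (1 + exp(−D·a(θ − b)))
Exponent: 1.7 × 1.3 × (-2.7 − (-1.98)) = -1.5912
1/(1 + e^{1.5912}) = 0.1692
P = 0.1692

0.169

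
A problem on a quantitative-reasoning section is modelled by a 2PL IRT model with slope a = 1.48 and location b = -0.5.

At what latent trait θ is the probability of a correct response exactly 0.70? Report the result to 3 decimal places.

0.072

P(θ) = 1 / (1 + exp(−a(θ − b)))
logit = ln(0.7000/0.3000) = 0.8473
θ = b + logit/(a) = -0.5 + 0.8473/1.4800 = 0.0725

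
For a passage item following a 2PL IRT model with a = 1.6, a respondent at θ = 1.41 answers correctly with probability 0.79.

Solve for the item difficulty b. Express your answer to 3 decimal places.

P(θ) = 1 / (1 + exp(−a(θ − b)))
logit(0.79) = ln(0.79/0.21) = 1.3249
b = θ − logit/(a) = 1.41 − 1.3249/1.6000 = 0.5819

0.582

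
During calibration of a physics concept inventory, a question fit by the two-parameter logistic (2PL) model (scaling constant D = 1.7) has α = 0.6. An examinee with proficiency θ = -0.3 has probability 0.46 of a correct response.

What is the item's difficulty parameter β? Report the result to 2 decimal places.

P(θ) = 1 / (1 + exp(−D·α(θ − β)))
logit(0.46) = ln(0.46/0.54) = -0.1603
β = θ − logit/(1.7·α) = -0.3 − (-0.1603)/1.0200 = -0.1428

-0.14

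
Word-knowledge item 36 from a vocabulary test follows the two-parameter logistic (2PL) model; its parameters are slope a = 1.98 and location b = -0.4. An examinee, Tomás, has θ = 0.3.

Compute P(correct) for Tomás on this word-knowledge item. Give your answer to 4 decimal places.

0.8000

P(θ) = 1 / (1 + exp(−a(θ − b)))
Exponent: 1.98 × (0.3 − (-0.4)) = 1.3860
1/(1 + e^{-1.3860}) = 0.8000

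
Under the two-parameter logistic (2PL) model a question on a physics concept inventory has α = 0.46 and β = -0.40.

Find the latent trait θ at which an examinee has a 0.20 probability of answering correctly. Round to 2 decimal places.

-3.41

P(θ) = 1 / (1 + exp(−α(θ − β)))
logit = ln(0.2000/0.8000) = -1.3863
θ = β + logit/(α) = -0.40 + (-1.3863)/0.4600 = -3.4137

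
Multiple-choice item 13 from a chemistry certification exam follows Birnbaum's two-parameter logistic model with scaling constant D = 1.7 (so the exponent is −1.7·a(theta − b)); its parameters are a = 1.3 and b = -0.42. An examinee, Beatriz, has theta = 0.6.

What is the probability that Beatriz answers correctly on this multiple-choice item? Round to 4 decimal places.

0.9050

P(theta) = 1 / (1 + exp(−D·a(theta − b)))
Exponent: 1.7 × 1.3 × (0.6 − (-0.42)) = 2.2542
1/(1 + e^{-2.2542}) = 0.9050
P = 0.9050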